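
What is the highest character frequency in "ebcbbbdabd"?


Input: ebcbbbdabd
Character counts:
  'a': 1
  'b': 5
  'c': 1
  'd': 2
  'e': 1
Maximum frequency: 5

5


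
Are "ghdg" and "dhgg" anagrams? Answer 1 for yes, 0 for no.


Strings: "ghdg", "dhgg"
Sorted first:  dggh
Sorted second: dggh
Sorted forms match => anagrams

1


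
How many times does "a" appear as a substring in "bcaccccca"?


Searching for "a" in "bcaccccca"
Scanning each position:
  Position 0: "b" => no
  Position 1: "c" => no
  Position 2: "a" => MATCH
  Position 3: "c" => no
  Position 4: "c" => no
  Position 5: "c" => no
  Position 6: "c" => no
  Position 7: "c" => no
  Position 8: "a" => MATCH
Total occurrences: 2

2


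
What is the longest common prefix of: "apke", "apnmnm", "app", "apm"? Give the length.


Words: apke, apnmnm, app, apm
  Position 0: all 'a' => match
  Position 1: all 'p' => match
  Position 2: ('k', 'n', 'p', 'm') => mismatch, stop
LCP = "ap" (length 2)

2


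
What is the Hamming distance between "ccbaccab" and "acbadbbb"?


Comparing "ccbaccab" and "acbadbbb" position by position:
  Position 0: 'c' vs 'a' => differ
  Position 1: 'c' vs 'c' => same
  Position 2: 'b' vs 'b' => same
  Position 3: 'a' vs 'a' => same
  Position 4: 'c' vs 'd' => differ
  Position 5: 'c' vs 'b' => differ
  Position 6: 'a' vs 'b' => differ
  Position 7: 'b' vs 'b' => same
Total differences (Hamming distance): 4

4


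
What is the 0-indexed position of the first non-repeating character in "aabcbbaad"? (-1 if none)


Input: aabcbbaad
Character frequencies:
  'a': 4
  'b': 3
  'c': 1
  'd': 1
Scanning left to right for freq == 1:
  Position 0 ('a'): freq=4, skip
  Position 1 ('a'): freq=4, skip
  Position 2 ('b'): freq=3, skip
  Position 3 ('c'): unique! => answer = 3

3


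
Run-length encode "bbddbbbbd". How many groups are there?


Input: bbddbbbbd
Scanning for consecutive runs:
  Group 1: 'b' x 2 (positions 0-1)
  Group 2: 'd' x 2 (positions 2-3)
  Group 3: 'b' x 4 (positions 4-7)
  Group 4: 'd' x 1 (positions 8-8)
Total groups: 4

4


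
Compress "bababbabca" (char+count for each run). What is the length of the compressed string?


Input: bababbabca
Runs:
  'b' x 1 => "b1"
  'a' x 1 => "a1"
  'b' x 1 => "b1"
  'a' x 1 => "a1"
  'b' x 2 => "b2"
  'a' x 1 => "a1"
  'b' x 1 => "b1"
  'c' x 1 => "c1"
  'a' x 1 => "a1"
Compressed: "b1a1b1a1b2a1b1c1a1"
Compressed length: 18

18


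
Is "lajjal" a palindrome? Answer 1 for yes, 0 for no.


Input: lajjal
Reversed: lajjal
  Compare pos 0 ('l') with pos 5 ('l'): match
  Compare pos 1 ('a') with pos 4 ('a'): match
  Compare pos 2 ('j') with pos 3 ('j'): match
Result: palindrome

1


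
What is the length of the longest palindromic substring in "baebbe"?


Input: "baebbe"
Checking substrings for palindromes:
  [2:6] "ebbe" (len 4) => palindrome
  [3:5] "bb" (len 2) => palindrome
Longest palindromic substring: "ebbe" with length 4

4


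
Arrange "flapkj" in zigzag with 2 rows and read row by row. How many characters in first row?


Zigzag "flapkj" into 2 rows:
Placing characters:
  'f' => row 0
  'l' => row 1
  'a' => row 0
  'p' => row 1
  'k' => row 0
  'j' => row 1
Rows:
  Row 0: "fak"
  Row 1: "lpj"
First row length: 3

3


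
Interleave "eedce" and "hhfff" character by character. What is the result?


Interleaving "eedce" and "hhfff":
  Position 0: 'e' from first, 'h' from second => "eh"
  Position 1: 'e' from first, 'h' from second => "eh"
  Position 2: 'd' from first, 'f' from second => "df"
  Position 3: 'c' from first, 'f' from second => "cf"
  Position 4: 'e' from first, 'f' from second => "ef"
Result: ehehdfcfef

ehehdfcfef


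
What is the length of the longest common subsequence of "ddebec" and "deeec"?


LCS of "ddebec" and "deeec"
DP table:
           d    e    e    e    c
      0    0    0    0    0    0
  d   0    1    1    1    1    1
  d   0    1    1    1    1    1
  e   0    1    2    2    2    2
  b   0    1    2    2    2    2
  e   0    1    2    3    3    3
  c   0    1    2    3    3    4
LCS length = dp[6][5] = 4

4


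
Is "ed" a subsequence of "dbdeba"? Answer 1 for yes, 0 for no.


Check if "ed" is a subsequence of "dbdeba"
Greedy scan:
  Position 0 ('d'): no match needed
  Position 1 ('b'): no match needed
  Position 2 ('d'): no match needed
  Position 3 ('e'): matches sub[0] = 'e'
  Position 4 ('b'): no match needed
  Position 5 ('a'): no match needed
Only matched 1/2 characters => not a subsequence

0


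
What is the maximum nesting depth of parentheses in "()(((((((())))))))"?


Input: "()(((((((())))))))"
Tracking depth:
  Position 0 '(': depth becomes 1
  Position 1 ')': depth becomes 0
  Position 2 '(': depth becomes 1
  Position 3 '(': depth becomes 2
  Position 4 '(': depth becomes 3
  Position 5 '(': depth becomes 4
  Position 6 '(': depth becomes 5
  Position 7 '(': depth becomes 6
  Position 8 '(': depth becomes 7
  Position 9 '(': depth becomes 8
  Position 10 ')': depth becomes 7
  Position 11 ')': depth becomes 6
  Position 12 ')': depth becomes 5
  Position 13 ')': depth becomes 4
  Position 14 ')': depth becomes 3
  Position 15 ')': depth becomes 2
  Position 16 ')': depth becomes 1
  Position 17 ')': depth becomes 0
Maximum depth reached: 8

8


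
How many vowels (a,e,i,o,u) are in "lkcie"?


Input: lkcie
Checking each character:
  'l' at position 0: consonant
  'k' at position 1: consonant
  'c' at position 2: consonant
  'i' at position 3: vowel (running total: 1)
  'e' at position 4: vowel (running total: 2)
Total vowels: 2

2


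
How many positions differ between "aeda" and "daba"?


Comparing "aeda" and "daba" position by position:
  Position 0: 'a' vs 'd' => DIFFER
  Position 1: 'e' vs 'a' => DIFFER
  Position 2: 'd' vs 'b' => DIFFER
  Position 3: 'a' vs 'a' => same
Positions that differ: 3

3


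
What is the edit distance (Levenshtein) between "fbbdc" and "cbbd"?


Computing edit distance: "fbbdc" -> "cbbd"
DP table:
           c    b    b    d
      0    1    2    3    4
  f   1    1    2    3    4
  b   2    2    1    2    3
  b   3    3    2    1    2
  d   4    4    3    2    1
  c   5    4    4    3    2
Edit distance = dp[5][4] = 2

2


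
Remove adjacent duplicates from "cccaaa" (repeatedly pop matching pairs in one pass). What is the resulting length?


Input: cccaaa
Stack-based adjacent duplicate removal:
  Read 'c': push. Stack: c
  Read 'c': matches stack top 'c' => pop. Stack: (empty)
  Read 'c': push. Stack: c
  Read 'a': push. Stack: ca
  Read 'a': matches stack top 'a' => pop. Stack: c
  Read 'a': push. Stack: ca
Final stack: "ca" (length 2)

2


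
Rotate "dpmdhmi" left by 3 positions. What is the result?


Input: "dpmdhmi", rotate left by 3
First 3 characters: "dpm"
Remaining characters: "dhmi"
Concatenate remaining + first: "dhmi" + "dpm" = "dhmidpm"

dhmidpm


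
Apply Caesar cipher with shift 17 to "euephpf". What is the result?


Caesar cipher: shift "euephpf" by 17
  'e' (pos 4) + 17 = pos 21 = 'v'
  'u' (pos 20) + 17 = pos 11 = 'l'
  'e' (pos 4) + 17 = pos 21 = 'v'
  'p' (pos 15) + 17 = pos 6 = 'g'
  'h' (pos 7) + 17 = pos 24 = 'y'
  'p' (pos 15) + 17 = pos 6 = 'g'
  'f' (pos 5) + 17 = pos 22 = 'w'
Result: vlvgygw

vlvgygw


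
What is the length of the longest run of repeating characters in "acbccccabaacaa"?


Input: "acbccccabaacaa"
Scanning for longest run:
  Position 1 ('c'): new char, reset run to 1
  Position 2 ('b'): new char, reset run to 1
  Position 3 ('c'): new char, reset run to 1
  Position 4 ('c'): continues run of 'c', length=2
  Position 5 ('c'): continues run of 'c', length=3
  Position 6 ('c'): continues run of 'c', length=4
  Position 7 ('a'): new char, reset run to 1
  Position 8 ('b'): new char, reset run to 1
  Position 9 ('a'): new char, reset run to 1
  Position 10 ('a'): continues run of 'a', length=2
  Position 11 ('c'): new char, reset run to 1
  Position 12 ('a'): new char, reset run to 1
  Position 13 ('a'): continues run of 'a', length=2
Longest run: 'c' with length 4

4


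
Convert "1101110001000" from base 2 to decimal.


Input: "1101110001000" in base 2
Positional expansion:
  Digit '1' (value 1) x 2^12 = 4096
  Digit '1' (value 1) x 2^11 = 2048
  Digit '0' (value 0) x 2^10 = 0
  Digit '1' (value 1) x 2^9 = 512
  Digit '1' (value 1) x 2^8 = 256
  Digit '1' (value 1) x 2^7 = 128
  Digit '0' (value 0) x 2^6 = 0
  Digit '0' (value 0) x 2^5 = 0
  Digit '0' (value 0) x 2^4 = 0
  Digit '1' (value 1) x 2^3 = 8
  Digit '0' (value 0) x 2^2 = 0
  Digit '0' (value 0) x 2^1 = 0
  Digit '0' (value 0) x 2^0 = 0
Sum = 7048

7048


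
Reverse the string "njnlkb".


Input: njnlkb
Reading characters right to left:
  Position 5: 'b'
  Position 4: 'k'
  Position 3: 'l'
  Position 2: 'n'
  Position 1: 'j'
  Position 0: 'n'
Reversed: bklnjn

bklnjn


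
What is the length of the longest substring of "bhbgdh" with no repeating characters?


Input: "bhbgdh"
Sliding window (track last position of each char):
  Position 0 ('b'): window [0,0] length 1 -- new best
  Position 1 ('h'): window [0,1] length 2 -- new best
  Position 2 ('b'): repeat (last at 0), move window start to 1
  Position 2 ('b'): window [1,2] length 2
  Position 3 ('g'): window [1,3] length 3 -- new best
  Position 4 ('d'): window [1,4] length 4 -- new best
  Position 5 ('h'): repeat (last at 1), move window start to 2
  Position 5 ('h'): window [2,5] length 4
Longest substring with no repeats: "hbgd" with length 4

4


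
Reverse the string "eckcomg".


Input: eckcomg
Reading characters right to left:
  Position 6: 'g'
  Position 5: 'm'
  Position 4: 'o'
  Position 3: 'c'
  Position 2: 'k'
  Position 1: 'c'
  Position 0: 'e'
Reversed: gmockce

gmockce


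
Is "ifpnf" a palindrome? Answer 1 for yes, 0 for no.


Input: ifpnf
Reversed: fnpfi
  Compare pos 0 ('i') with pos 4 ('f'): MISMATCH
  Compare pos 1 ('f') with pos 3 ('n'): MISMATCH
Result: not a palindrome

0


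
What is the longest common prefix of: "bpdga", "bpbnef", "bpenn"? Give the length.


Words: bpdga, bpbnef, bpenn
  Position 0: all 'b' => match
  Position 1: all 'p' => match
  Position 2: ('d', 'b', 'e') => mismatch, stop
LCP = "bp" (length 2)

2


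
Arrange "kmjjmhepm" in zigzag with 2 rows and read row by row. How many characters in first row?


Zigzag "kmjjmhepm" into 2 rows:
Placing characters:
  'k' => row 0
  'm' => row 1
  'j' => row 0
  'j' => row 1
  'm' => row 0
  'h' => row 1
  'e' => row 0
  'p' => row 1
  'm' => row 0
Rows:
  Row 0: "kjmem"
  Row 1: "mjhp"
First row length: 5

5


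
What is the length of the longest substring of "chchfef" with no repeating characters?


Input: "chchfef"
Sliding window (track last position of each char):
  Position 0 ('c'): window [0,0] length 1 -- new best
  Position 1 ('h'): window [0,1] length 2 -- new best
  Position 2 ('c'): repeat (last at 0), move window start to 1
  Position 2 ('c'): window [1,2] length 2
  Position 3 ('h'): repeat (last at 1), move window start to 2
  Position 3 ('h'): window [2,3] length 2
  Position 4 ('f'): window [2,4] length 3 -- new best
  Position 5 ('e'): window [2,5] length 4 -- new best
  Position 6 ('f'): repeat (last at 4), move window start to 5
  Position 6 ('f'): window [5,6] length 2
Longest substring with no repeats: "chfe" with length 4

4


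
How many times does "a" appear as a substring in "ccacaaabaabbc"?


Searching for "a" in "ccacaaabaabbc"
Scanning each position:
  Position 0: "c" => no
  Position 1: "c" => no
  Position 2: "a" => MATCH
  Position 3: "c" => no
  Position 4: "a" => MATCH
  Position 5: "a" => MATCH
  Position 6: "a" => MATCH
  Position 7: "b" => no
  Position 8: "a" => MATCH
  Position 9: "a" => MATCH
  Position 10: "b" => no
  Position 11: "b" => no
  Position 12: "c" => no
Total occurrences: 6

6


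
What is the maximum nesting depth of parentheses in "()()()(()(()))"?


Input: "()()()(()(()))"
Tracking depth:
  Position 0 '(': depth becomes 1
  Position 1 ')': depth becomes 0
  Position 2 '(': depth becomes 1
  Position 3 ')': depth becomes 0
  Position 4 '(': depth becomes 1
  Position 5 ')': depth becomes 0
  Position 6 '(': depth becomes 1
  Position 7 '(': depth becomes 2
  Position 8 ')': depth becomes 1
  Position 9 '(': depth becomes 2
  Position 10 '(': depth becomes 3
  Position 11 ')': depth becomes 2
  Position 12 ')': depth becomes 1
  Position 13 ')': depth becomes 0
Maximum depth reached: 3

3


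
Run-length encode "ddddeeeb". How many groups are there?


Input: ddddeeeb
Scanning for consecutive runs:
  Group 1: 'd' x 4 (positions 0-3)
  Group 2: 'e' x 3 (positions 4-6)
  Group 3: 'b' x 1 (positions 7-7)
Total groups: 3

3


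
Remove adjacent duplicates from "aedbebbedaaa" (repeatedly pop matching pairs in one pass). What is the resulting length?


Input: aedbebbedaaa
Stack-based adjacent duplicate removal:
  Read 'a': push. Stack: a
  Read 'e': push. Stack: ae
  Read 'd': push. Stack: aed
  Read 'b': push. Stack: aedb
  Read 'e': push. Stack: aedbe
  Read 'b': push. Stack: aedbeb
  Read 'b': matches stack top 'b' => pop. Stack: aedbe
  Read 'e': matches stack top 'e' => pop. Stack: aedb
  Read 'd': push. Stack: aedbd
  Read 'a': push. Stack: aedbda
  Read 'a': matches stack top 'a' => pop. Stack: aedbd
  Read 'a': push. Stack: aedbda
Final stack: "aedbda" (length 6)

6


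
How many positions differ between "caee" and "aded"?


Comparing "caee" and "aded" position by position:
  Position 0: 'c' vs 'a' => DIFFER
  Position 1: 'a' vs 'd' => DIFFER
  Position 2: 'e' vs 'e' => same
  Position 3: 'e' vs 'd' => DIFFER
Positions that differ: 3

3


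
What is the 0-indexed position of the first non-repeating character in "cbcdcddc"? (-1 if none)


Input: cbcdcddc
Character frequencies:
  'b': 1
  'c': 4
  'd': 3
Scanning left to right for freq == 1:
  Position 0 ('c'): freq=4, skip
  Position 1 ('b'): unique! => answer = 1

1


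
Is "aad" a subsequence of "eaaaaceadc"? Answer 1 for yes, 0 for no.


Check if "aad" is a subsequence of "eaaaaceadc"
Greedy scan:
  Position 0 ('e'): no match needed
  Position 1 ('a'): matches sub[0] = 'a'
  Position 2 ('a'): matches sub[1] = 'a'
  Position 3 ('a'): no match needed
  Position 4 ('a'): no match needed
  Position 5 ('c'): no match needed
  Position 6 ('e'): no match needed
  Position 7 ('a'): no match needed
  Position 8 ('d'): matches sub[2] = 'd'
  Position 9 ('c'): no match needed
All 3 characters matched => is a subsequence

1


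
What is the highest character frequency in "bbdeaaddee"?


Input: bbdeaaddee
Character counts:
  'a': 2
  'b': 2
  'd': 3
  'e': 3
Maximum frequency: 3

3


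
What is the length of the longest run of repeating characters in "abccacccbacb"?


Input: "abccacccbacb"
Scanning for longest run:
  Position 1 ('b'): new char, reset run to 1
  Position 2 ('c'): new char, reset run to 1
  Position 3 ('c'): continues run of 'c', length=2
  Position 4 ('a'): new char, reset run to 1
  Position 5 ('c'): new char, reset run to 1
  Position 6 ('c'): continues run of 'c', length=2
  Position 7 ('c'): continues run of 'c', length=3
  Position 8 ('b'): new char, reset run to 1
  Position 9 ('a'): new char, reset run to 1
  Position 10 ('c'): new char, reset run to 1
  Position 11 ('b'): new char, reset run to 1
Longest run: 'c' with length 3

3


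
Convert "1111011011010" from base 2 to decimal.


Input: "1111011011010" in base 2
Positional expansion:
  Digit '1' (value 1) x 2^12 = 4096
  Digit '1' (value 1) x 2^11 = 2048
  Digit '1' (value 1) x 2^10 = 1024
  Digit '1' (value 1) x 2^9 = 512
  Digit '0' (value 0) x 2^8 = 0
  Digit '1' (value 1) x 2^7 = 128
  Digit '1' (value 1) x 2^6 = 64
  Digit '0' (value 0) x 2^5 = 0
  Digit '1' (value 1) x 2^4 = 16
  Digit '1' (value 1) x 2^3 = 8
  Digit '0' (value 0) x 2^2 = 0
  Digit '1' (value 1) x 2^1 = 2
  Digit '0' (value 0) x 2^0 = 0
Sum = 7898

7898


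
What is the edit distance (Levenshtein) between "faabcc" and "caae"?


Computing edit distance: "faabcc" -> "caae"
DP table:
           c    a    a    e
      0    1    2    3    4
  f   1    1    2    3    4
  a   2    2    1    2    3
  a   3    3    2    1    2
  b   4    4    3    2    2
  c   5    4    4    3    3
  c   6    5    5    4    4
Edit distance = dp[6][4] = 4

4


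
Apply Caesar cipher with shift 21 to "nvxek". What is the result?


Caesar cipher: shift "nvxek" by 21
  'n' (pos 13) + 21 = pos 8 = 'i'
  'v' (pos 21) + 21 = pos 16 = 'q'
  'x' (pos 23) + 21 = pos 18 = 's'
  'e' (pos 4) + 21 = pos 25 = 'z'
  'k' (pos 10) + 21 = pos 5 = 'f'
Result: iqszf

iqszf


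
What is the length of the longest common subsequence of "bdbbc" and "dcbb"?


LCS of "bdbbc" and "dcbb"
DP table:
           d    c    b    b
      0    0    0    0    0
  b   0    0    0    1    1
  d   0    1    1    1    1
  b   0    1    1    2    2
  b   0    1    1    2    3
  c   0    1    2    2    3
LCS length = dp[5][4] = 3

3


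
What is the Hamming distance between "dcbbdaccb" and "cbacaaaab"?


Comparing "dcbbdaccb" and "cbacaaaab" position by position:
  Position 0: 'd' vs 'c' => differ
  Position 1: 'c' vs 'b' => differ
  Position 2: 'b' vs 'a' => differ
  Position 3: 'b' vs 'c' => differ
  Position 4: 'd' vs 'a' => differ
  Position 5: 'a' vs 'a' => same
  Position 6: 'c' vs 'a' => differ
  Position 7: 'c' vs 'a' => differ
  Position 8: 'b' vs 'b' => same
Total differences (Hamming distance): 7

7


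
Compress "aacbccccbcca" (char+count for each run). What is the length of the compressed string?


Input: aacbccccbcca
Runs:
  'a' x 2 => "a2"
  'c' x 1 => "c1"
  'b' x 1 => "b1"
  'c' x 4 => "c4"
  'b' x 1 => "b1"
  'c' x 2 => "c2"
  'a' x 1 => "a1"
Compressed: "a2c1b1c4b1c2a1"
Compressed length: 14

14


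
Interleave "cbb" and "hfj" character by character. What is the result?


Interleaving "cbb" and "hfj":
  Position 0: 'c' from first, 'h' from second => "ch"
  Position 1: 'b' from first, 'f' from second => "bf"
  Position 2: 'b' from first, 'j' from second => "bj"
Result: chbfbj

chbfbj


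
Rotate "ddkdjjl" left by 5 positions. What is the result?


Input: "ddkdjjl", rotate left by 5
First 5 characters: "ddkdj"
Remaining characters: "jl"
Concatenate remaining + first: "jl" + "ddkdj" = "jlddkdj"

jlddkdj


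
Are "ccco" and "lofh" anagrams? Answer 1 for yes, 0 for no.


Strings: "ccco", "lofh"
Sorted first:  ccco
Sorted second: fhlo
Differ at position 0: 'c' vs 'f' => not anagrams

0


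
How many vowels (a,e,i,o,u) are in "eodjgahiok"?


Input: eodjgahiok
Checking each character:
  'e' at position 0: vowel (running total: 1)
  'o' at position 1: vowel (running total: 2)
  'd' at position 2: consonant
  'j' at position 3: consonant
  'g' at position 4: consonant
  'a' at position 5: vowel (running total: 3)
  'h' at position 6: consonant
  'i' at position 7: vowel (running total: 4)
  'o' at position 8: vowel (running total: 5)
  'k' at position 9: consonant
Total vowels: 5

5


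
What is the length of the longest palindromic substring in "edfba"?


Input: "edfba"
Checking substrings for palindromes:
  No multi-char palindromic substrings found
Longest palindromic substring: "e" with length 1

1


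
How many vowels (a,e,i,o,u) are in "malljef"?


Input: malljef
Checking each character:
  'm' at position 0: consonant
  'a' at position 1: vowel (running total: 1)
  'l' at position 2: consonant
  'l' at position 3: consonant
  'j' at position 4: consonant
  'e' at position 5: vowel (running total: 2)
  'f' at position 6: consonant
Total vowels: 2

2


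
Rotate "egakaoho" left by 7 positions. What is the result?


Input: "egakaoho", rotate left by 7
First 7 characters: "egakaoh"
Remaining characters: "o"
Concatenate remaining + first: "o" + "egakaoh" = "oegakaoh"

oegakaoh


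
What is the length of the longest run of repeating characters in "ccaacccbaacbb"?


Input: "ccaacccbaacbb"
Scanning for longest run:
  Position 1 ('c'): continues run of 'c', length=2
  Position 2 ('a'): new char, reset run to 1
  Position 3 ('a'): continues run of 'a', length=2
  Position 4 ('c'): new char, reset run to 1
  Position 5 ('c'): continues run of 'c', length=2
  Position 6 ('c'): continues run of 'c', length=3
  Position 7 ('b'): new char, reset run to 1
  Position 8 ('a'): new char, reset run to 1
  Position 9 ('a'): continues run of 'a', length=2
  Position 10 ('c'): new char, reset run to 1
  Position 11 ('b'): new char, reset run to 1
  Position 12 ('b'): continues run of 'b', length=2
Longest run: 'c' with length 3

3


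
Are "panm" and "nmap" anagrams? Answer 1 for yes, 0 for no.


Strings: "panm", "nmap"
Sorted first:  amnp
Sorted second: amnp
Sorted forms match => anagrams

1


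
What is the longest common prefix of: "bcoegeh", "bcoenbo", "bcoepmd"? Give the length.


Words: bcoegeh, bcoenbo, bcoepmd
  Position 0: all 'b' => match
  Position 1: all 'c' => match
  Position 2: all 'o' => match
  Position 3: all 'e' => match
  Position 4: ('g', 'n', 'p') => mismatch, stop
LCP = "bcoe" (length 4)

4


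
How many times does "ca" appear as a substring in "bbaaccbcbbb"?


Searching for "ca" in "bbaaccbcbbb"
Scanning each position:
  Position 0: "bb" => no
  Position 1: "ba" => no
  Position 2: "aa" => no
  Position 3: "ac" => no
  Position 4: "cc" => no
  Position 5: "cb" => no
  Position 6: "bc" => no
  Position 7: "cb" => no
  Position 8: "bb" => no
  Position 9: "bb" => no
Total occurrences: 0

0


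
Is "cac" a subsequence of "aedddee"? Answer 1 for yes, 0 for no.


Check if "cac" is a subsequence of "aedddee"
Greedy scan:
  Position 0 ('a'): no match needed
  Position 1 ('e'): no match needed
  Position 2 ('d'): no match needed
  Position 3 ('d'): no match needed
  Position 4 ('d'): no match needed
  Position 5 ('e'): no match needed
  Position 6 ('e'): no match needed
Only matched 0/3 characters => not a subsequence

0


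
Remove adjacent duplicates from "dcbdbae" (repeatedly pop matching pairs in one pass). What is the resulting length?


Input: dcbdbae
Stack-based adjacent duplicate removal:
  Read 'd': push. Stack: d
  Read 'c': push. Stack: dc
  Read 'b': push. Stack: dcb
  Read 'd': push. Stack: dcbd
  Read 'b': push. Stack: dcbdb
  Read 'a': push. Stack: dcbdba
  Read 'e': push. Stack: dcbdbae
Final stack: "dcbdbae" (length 7)

7


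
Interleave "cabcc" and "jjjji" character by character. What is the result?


Interleaving "cabcc" and "jjjji":
  Position 0: 'c' from first, 'j' from second => "cj"
  Position 1: 'a' from first, 'j' from second => "aj"
  Position 2: 'b' from first, 'j' from second => "bj"
  Position 3: 'c' from first, 'j' from second => "cj"
  Position 4: 'c' from first, 'i' from second => "ci"
Result: cjajbjcjci

cjajbjcjci


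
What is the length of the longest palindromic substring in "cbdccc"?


Input: "cbdccc"
Checking substrings for palindromes:
  [3:6] "ccc" (len 3) => palindrome
  [3:5] "cc" (len 2) => palindrome
  [4:6] "cc" (len 2) => palindrome
Longest palindromic substring: "ccc" with length 3

3


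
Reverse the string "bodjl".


Input: bodjl
Reading characters right to left:
  Position 4: 'l'
  Position 3: 'j'
  Position 2: 'd'
  Position 1: 'o'
  Position 0: 'b'
Reversed: ljdob

ljdob


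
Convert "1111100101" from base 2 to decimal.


Input: "1111100101" in base 2
Positional expansion:
  Digit '1' (value 1) x 2^9 = 512
  Digit '1' (value 1) x 2^8 = 256
  Digit '1' (value 1) x 2^7 = 128
  Digit '1' (value 1) x 2^6 = 64
  Digit '1' (value 1) x 2^5 = 32
  Digit '0' (value 0) x 2^4 = 0
  Digit '0' (value 0) x 2^3 = 0
  Digit '1' (value 1) x 2^2 = 4
  Digit '0' (value 0) x 2^1 = 0
  Digit '1' (value 1) x 2^0 = 1
Sum = 997

997


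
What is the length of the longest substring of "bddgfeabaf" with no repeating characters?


Input: "bddgfeabaf"
Sliding window (track last position of each char):
  Position 0 ('b'): window [0,0] length 1 -- new best
  Position 1 ('d'): window [0,1] length 2 -- new best
  Position 2 ('d'): repeat (last at 1), move window start to 2
  Position 2 ('d'): window [2,2] length 1
  Position 3 ('g'): window [2,3] length 2
  Position 4 ('f'): window [2,4] length 3 -- new best
  Position 5 ('e'): window [2,5] length 4 -- new best
  Position 6 ('a'): window [2,6] length 5 -- new best
  Position 7 ('b'): window [2,7] length 6 -- new best
  Position 8 ('a'): repeat (last at 6), move window start to 7
  Position 8 ('a'): window [7,8] length 2
  Position 9 ('f'): window [7,9] length 3
Longest substring with no repeats: "dgfeab" with length 6

6


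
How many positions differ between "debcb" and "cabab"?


Comparing "debcb" and "cabab" position by position:
  Position 0: 'd' vs 'c' => DIFFER
  Position 1: 'e' vs 'a' => DIFFER
  Position 2: 'b' vs 'b' => same
  Position 3: 'c' vs 'a' => DIFFER
  Position 4: 'b' vs 'b' => same
Positions that differ: 3

3


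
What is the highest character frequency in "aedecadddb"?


Input: aedecadddb
Character counts:
  'a': 2
  'b': 1
  'c': 1
  'd': 4
  'e': 2
Maximum frequency: 4

4


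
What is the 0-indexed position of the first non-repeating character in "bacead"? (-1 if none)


Input: bacead
Character frequencies:
  'a': 2
  'b': 1
  'c': 1
  'd': 1
  'e': 1
Scanning left to right for freq == 1:
  Position 0 ('b'): unique! => answer = 0

0


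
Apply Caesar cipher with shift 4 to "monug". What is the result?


Caesar cipher: shift "monug" by 4
  'm' (pos 12) + 4 = pos 16 = 'q'
  'o' (pos 14) + 4 = pos 18 = 's'
  'n' (pos 13) + 4 = pos 17 = 'r'
  'u' (pos 20) + 4 = pos 24 = 'y'
  'g' (pos 6) + 4 = pos 10 = 'k'
Result: qsryk

qsryk


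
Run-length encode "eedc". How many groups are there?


Input: eedc
Scanning for consecutive runs:
  Group 1: 'e' x 2 (positions 0-1)
  Group 2: 'd' x 1 (positions 2-2)
  Group 3: 'c' x 1 (positions 3-3)
Total groups: 3

3


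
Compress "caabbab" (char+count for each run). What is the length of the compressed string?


Input: caabbab
Runs:
  'c' x 1 => "c1"
  'a' x 2 => "a2"
  'b' x 2 => "b2"
  'a' x 1 => "a1"
  'b' x 1 => "b1"
Compressed: "c1a2b2a1b1"
Compressed length: 10

10


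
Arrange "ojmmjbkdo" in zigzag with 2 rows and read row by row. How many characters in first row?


Zigzag "ojmmjbkdo" into 2 rows:
Placing characters:
  'o' => row 0
  'j' => row 1
  'm' => row 0
  'm' => row 1
  'j' => row 0
  'b' => row 1
  'k' => row 0
  'd' => row 1
  'o' => row 0
Rows:
  Row 0: "omjko"
  Row 1: "jmbd"
First row length: 5

5


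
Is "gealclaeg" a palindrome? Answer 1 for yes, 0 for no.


Input: gealclaeg
Reversed: gealclaeg
  Compare pos 0 ('g') with pos 8 ('g'): match
  Compare pos 1 ('e') with pos 7 ('e'): match
  Compare pos 2 ('a') with pos 6 ('a'): match
  Compare pos 3 ('l') with pos 5 ('l'): match
Result: palindrome

1


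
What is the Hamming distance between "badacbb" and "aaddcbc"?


Comparing "badacbb" and "aaddcbc" position by position:
  Position 0: 'b' vs 'a' => differ
  Position 1: 'a' vs 'a' => same
  Position 2: 'd' vs 'd' => same
  Position 3: 'a' vs 'd' => differ
  Position 4: 'c' vs 'c' => same
  Position 5: 'b' vs 'b' => same
  Position 6: 'b' vs 'c' => differ
Total differences (Hamming distance): 3

3


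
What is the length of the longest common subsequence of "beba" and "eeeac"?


LCS of "beba" and "eeeac"
DP table:
           e    e    e    a    c
      0    0    0    0    0    0
  b   0    0    0    0    0    0
  e   0    1    1    1    1    1
  b   0    1    1    1    1    1
  a   0    1    1    1    2    2
LCS length = dp[4][5] = 2

2


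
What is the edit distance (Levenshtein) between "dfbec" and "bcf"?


Computing edit distance: "dfbec" -> "bcf"
DP table:
           b    c    f
      0    1    2    3
  d   1    1    2    3
  f   2    2    2    2
  b   3    2    3    3
  e   4    3    3    4
  c   5    4    3    4
Edit distance = dp[5][3] = 4

4


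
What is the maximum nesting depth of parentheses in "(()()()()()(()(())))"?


Input: "(()()()()()(()(())))"
Tracking depth:
  Position 0 '(': depth becomes 1
  Position 1 '(': depth becomes 2
  Position 2 ')': depth becomes 1
  Position 3 '(': depth becomes 2
  Position 4 ')': depth becomes 1
  Position 5 '(': depth becomes 2
  Position 6 ')': depth becomes 1
  Position 7 '(': depth becomes 2
  Position 8 ')': depth becomes 1
  Position 9 '(': depth becomes 2
  Position 10 ')': depth becomes 1
  Position 11 '(': depth becomes 2
  Position 12 '(': depth becomes 3
  Position 13 ')': depth becomes 2
  Position 14 '(': depth becomes 3
  Position 15 '(': depth becomes 4
  Position 16 ')': depth becomes 3
  Position 17 ')': depth becomes 2
  Position 18 ')': depth becomes 1
  Position 19 ')': depth becomes 0
Maximum depth reached: 4

4


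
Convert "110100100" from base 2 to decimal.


Input: "110100100" in base 2
Positional expansion:
  Digit '1' (value 1) x 2^8 = 256
  Digit '1' (value 1) x 2^7 = 128
  Digit '0' (value 0) x 2^6 = 0
  Digit '1' (value 1) x 2^5 = 32
  Digit '0' (value 0) x 2^4 = 0
  Digit '0' (value 0) x 2^3 = 0
  Digit '1' (value 1) x 2^2 = 4
  Digit '0' (value 0) x 2^1 = 0
  Digit '0' (value 0) x 2^0 = 0
Sum = 420

420


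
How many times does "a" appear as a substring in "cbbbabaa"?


Searching for "a" in "cbbbabaa"
Scanning each position:
  Position 0: "c" => no
  Position 1: "b" => no
  Position 2: "b" => no
  Position 3: "b" => no
  Position 4: "a" => MATCH
  Position 5: "b" => no
  Position 6: "a" => MATCH
  Position 7: "a" => MATCH
Total occurrences: 3

3


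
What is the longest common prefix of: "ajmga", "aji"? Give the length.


Words: ajmga, aji
  Position 0: all 'a' => match
  Position 1: all 'j' => match
  Position 2: ('m', 'i') => mismatch, stop
LCP = "aj" (length 2)

2


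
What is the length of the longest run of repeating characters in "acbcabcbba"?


Input: "acbcabcbba"
Scanning for longest run:
  Position 1 ('c'): new char, reset run to 1
  Position 2 ('b'): new char, reset run to 1
  Position 3 ('c'): new char, reset run to 1
  Position 4 ('a'): new char, reset run to 1
  Position 5 ('b'): new char, reset run to 1
  Position 6 ('c'): new char, reset run to 1
  Position 7 ('b'): new char, reset run to 1
  Position 8 ('b'): continues run of 'b', length=2
  Position 9 ('a'): new char, reset run to 1
Longest run: 'b' with length 2

2


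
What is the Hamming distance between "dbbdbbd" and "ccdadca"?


Comparing "dbbdbbd" and "ccdadca" position by position:
  Position 0: 'd' vs 'c' => differ
  Position 1: 'b' vs 'c' => differ
  Position 2: 'b' vs 'd' => differ
  Position 3: 'd' vs 'a' => differ
  Position 4: 'b' vs 'd' => differ
  Position 5: 'b' vs 'c' => differ
  Position 6: 'd' vs 'a' => differ
Total differences (Hamming distance): 7

7


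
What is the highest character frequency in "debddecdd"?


Input: debddecdd
Character counts:
  'b': 1
  'c': 1
  'd': 5
  'e': 2
Maximum frequency: 5

5


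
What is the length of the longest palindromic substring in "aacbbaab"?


Input: "aacbbaab"
Checking substrings for palindromes:
  [4:8] "baab" (len 4) => palindrome
  [0:2] "aa" (len 2) => palindrome
  [3:5] "bb" (len 2) => palindrome
  [5:7] "aa" (len 2) => palindrome
Longest palindromic substring: "baab" with length 4

4


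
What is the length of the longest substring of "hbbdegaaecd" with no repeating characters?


Input: "hbbdegaaecd"
Sliding window (track last position of each char):
  Position 0 ('h'): window [0,0] length 1 -- new best
  Position 1 ('b'): window [0,1] length 2 -- new best
  Position 2 ('b'): repeat (last at 1), move window start to 2
  Position 2 ('b'): window [2,2] length 1
  Position 3 ('d'): window [2,3] length 2
  Position 4 ('e'): window [2,4] length 3 -- new best
  Position 5 ('g'): window [2,5] length 4 -- new best
  Position 6 ('a'): window [2,6] length 5 -- new best
  Position 7 ('a'): repeat (last at 6), move window start to 7
  Position 7 ('a'): window [7,7] length 1
  Position 8 ('e'): window [7,8] length 2
  Position 9 ('c'): window [7,9] length 3
  Position 10 ('d'): window [7,10] length 4
Longest substring with no repeats: "bdega" with length 5

5


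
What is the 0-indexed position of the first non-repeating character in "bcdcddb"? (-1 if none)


Input: bcdcddb
Character frequencies:
  'b': 2
  'c': 2
  'd': 3
Scanning left to right for freq == 1:
  Position 0 ('b'): freq=2, skip
  Position 1 ('c'): freq=2, skip
  Position 2 ('d'): freq=3, skip
  Position 3 ('c'): freq=2, skip
  Position 4 ('d'): freq=3, skip
  Position 5 ('d'): freq=3, skip
  Position 6 ('b'): freq=2, skip
  No unique character found => answer = -1

-1


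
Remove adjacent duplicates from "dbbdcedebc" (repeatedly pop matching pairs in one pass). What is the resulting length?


Input: dbbdcedebc
Stack-based adjacent duplicate removal:
  Read 'd': push. Stack: d
  Read 'b': push. Stack: db
  Read 'b': matches stack top 'b' => pop. Stack: d
  Read 'd': matches stack top 'd' => pop. Stack: (empty)
  Read 'c': push. Stack: c
  Read 'e': push. Stack: ce
  Read 'd': push. Stack: ced
  Read 'e': push. Stack: cede
  Read 'b': push. Stack: cedeb
  Read 'c': push. Stack: cedebc
Final stack: "cedebc" (length 6)

6


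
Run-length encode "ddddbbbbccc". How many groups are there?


Input: ddddbbbbccc
Scanning for consecutive runs:
  Group 1: 'd' x 4 (positions 0-3)
  Group 2: 'b' x 4 (positions 4-7)
  Group 3: 'c' x 3 (positions 8-10)
Total groups: 3

3


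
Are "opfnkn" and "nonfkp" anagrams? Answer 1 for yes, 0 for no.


Strings: "opfnkn", "nonfkp"
Sorted first:  fknnop
Sorted second: fknnop
Sorted forms match => anagrams

1


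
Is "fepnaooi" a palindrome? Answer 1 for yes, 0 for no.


Input: fepnaooi
Reversed: iooanpef
  Compare pos 0 ('f') with pos 7 ('i'): MISMATCH
  Compare pos 1 ('e') with pos 6 ('o'): MISMATCH
  Compare pos 2 ('p') with pos 5 ('o'): MISMATCH
  Compare pos 3 ('n') with pos 4 ('a'): MISMATCH
Result: not a palindrome

0


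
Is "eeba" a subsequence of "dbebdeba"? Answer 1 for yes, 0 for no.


Check if "eeba" is a subsequence of "dbebdeba"
Greedy scan:
  Position 0 ('d'): no match needed
  Position 1 ('b'): no match needed
  Position 2 ('e'): matches sub[0] = 'e'
  Position 3 ('b'): no match needed
  Position 4 ('d'): no match needed
  Position 5 ('e'): matches sub[1] = 'e'
  Position 6 ('b'): matches sub[2] = 'b'
  Position 7 ('a'): matches sub[3] = 'a'
All 4 characters matched => is a subsequence

1


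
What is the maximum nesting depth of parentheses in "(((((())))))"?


Input: "(((((())))))"
Tracking depth:
  Position 0 '(': depth becomes 1
  Position 1 '(': depth becomes 2
  Position 2 '(': depth becomes 3
  Position 3 '(': depth becomes 4
  Position 4 '(': depth becomes 5
  Position 5 '(': depth becomes 6
  Position 6 ')': depth becomes 5
  Position 7 ')': depth becomes 4
  Position 8 ')': depth becomes 3
  Position 9 ')': depth becomes 2
  Position 10 ')': depth becomes 1
  Position 11 ')': depth becomes 0
Maximum depth reached: 6

6


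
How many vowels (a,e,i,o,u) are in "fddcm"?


Input: fddcm
Checking each character:
  'f' at position 0: consonant
  'd' at position 1: consonant
  'd' at position 2: consonant
  'c' at position 3: consonant
  'm' at position 4: consonant
Total vowels: 0

0


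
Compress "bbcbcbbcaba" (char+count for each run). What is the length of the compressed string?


Input: bbcbcbbcaba
Runs:
  'b' x 2 => "b2"
  'c' x 1 => "c1"
  'b' x 1 => "b1"
  'c' x 1 => "c1"
  'b' x 2 => "b2"
  'c' x 1 => "c1"
  'a' x 1 => "a1"
  'b' x 1 => "b1"
  'a' x 1 => "a1"
Compressed: "b2c1b1c1b2c1a1b1a1"
Compressed length: 18

18


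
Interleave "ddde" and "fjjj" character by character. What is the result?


Interleaving "ddde" and "fjjj":
  Position 0: 'd' from first, 'f' from second => "df"
  Position 1: 'd' from first, 'j' from second => "dj"
  Position 2: 'd' from first, 'j' from second => "dj"
  Position 3: 'e' from first, 'j' from second => "ej"
Result: dfdjdjej

dfdjdjej


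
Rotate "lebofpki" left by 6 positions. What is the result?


Input: "lebofpki", rotate left by 6
First 6 characters: "lebofp"
Remaining characters: "ki"
Concatenate remaining + first: "ki" + "lebofp" = "kilebofp"

kilebofp


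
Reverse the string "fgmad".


Input: fgmad
Reading characters right to left:
  Position 4: 'd'
  Position 3: 'a'
  Position 2: 'm'
  Position 1: 'g'
  Position 0: 'f'
Reversed: damgf

damgf


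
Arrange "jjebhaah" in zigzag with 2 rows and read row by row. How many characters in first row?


Zigzag "jjebhaah" into 2 rows:
Placing characters:
  'j' => row 0
  'j' => row 1
  'e' => row 0
  'b' => row 1
  'h' => row 0
  'a' => row 1
  'a' => row 0
  'h' => row 1
Rows:
  Row 0: "jeha"
  Row 1: "jbah"
First row length: 4

4


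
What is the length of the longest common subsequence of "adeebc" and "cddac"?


LCS of "adeebc" and "cddac"
DP table:
           c    d    d    a    c
      0    0    0    0    0    0
  a   0    0    0    0    1    1
  d   0    0    1    1    1    1
  e   0    0    1    1    1    1
  e   0    0    1    1    1    1
  b   0    0    1    1    1    1
  c   0    1    1    1    1    2
LCS length = dp[6][5] = 2

2


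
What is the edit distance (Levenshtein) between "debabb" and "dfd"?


Computing edit distance: "debabb" -> "dfd"
DP table:
           d    f    d
      0    1    2    3
  d   1    0    1    2
  e   2    1    1    2
  b   3    2    2    2
  a   4    3    3    3
  b   5    4    4    4
  b   6    5    5    5
Edit distance = dp[6][3] = 5

5


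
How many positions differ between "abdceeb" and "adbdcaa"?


Comparing "abdceeb" and "adbdcaa" position by position:
  Position 0: 'a' vs 'a' => same
  Position 1: 'b' vs 'd' => DIFFER
  Position 2: 'd' vs 'b' => DIFFER
  Position 3: 'c' vs 'd' => DIFFER
  Position 4: 'e' vs 'c' => DIFFER
  Position 5: 'e' vs 'a' => DIFFER
  Position 6: 'b' vs 'a' => DIFFER
Positions that differ: 6

6


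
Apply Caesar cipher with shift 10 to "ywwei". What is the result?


Caesar cipher: shift "ywwei" by 10
  'y' (pos 24) + 10 = pos 8 = 'i'
  'w' (pos 22) + 10 = pos 6 = 'g'
  'w' (pos 22) + 10 = pos 6 = 'g'
  'e' (pos 4) + 10 = pos 14 = 'o'
  'i' (pos 8) + 10 = pos 18 = 's'
Result: iggos

iggos


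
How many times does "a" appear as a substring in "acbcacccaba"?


Searching for "a" in "acbcacccaba"
Scanning each position:
  Position 0: "a" => MATCH
  Position 1: "c" => no
  Position 2: "b" => no
  Position 3: "c" => no
  Position 4: "a" => MATCH
  Position 5: "c" => no
  Position 6: "c" => no
  Position 7: "c" => no
  Position 8: "a" => MATCH
  Position 9: "b" => no
  Position 10: "a" => MATCH
Total occurrences: 4

4


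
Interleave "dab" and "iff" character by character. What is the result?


Interleaving "dab" and "iff":
  Position 0: 'd' from first, 'i' from second => "di"
  Position 1: 'a' from first, 'f' from second => "af"
  Position 2: 'b' from first, 'f' from second => "bf"
Result: diafbf

diafbf


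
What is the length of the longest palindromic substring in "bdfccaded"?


Input: "bdfccaded"
Checking substrings for palindromes:
  [6:9] "ded" (len 3) => palindrome
  [3:5] "cc" (len 2) => palindrome
Longest palindromic substring: "ded" with length 3

3


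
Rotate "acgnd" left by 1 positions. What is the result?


Input: "acgnd", rotate left by 1
First 1 characters: "a"
Remaining characters: "cgnd"
Concatenate remaining + first: "cgnd" + "a" = "cgnda"

cgnda


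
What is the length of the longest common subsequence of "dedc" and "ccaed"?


LCS of "dedc" and "ccaed"
DP table:
           c    c    a    e    d
      0    0    0    0    0    0
  d   0    0    0    0    0    1
  e   0    0    0    0    1    1
  d   0    0    0    0    1    2
  c   0    1    1    1    1    2
LCS length = dp[4][5] = 2

2


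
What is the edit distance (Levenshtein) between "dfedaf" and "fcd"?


Computing edit distance: "dfedaf" -> "fcd"
DP table:
           f    c    d
      0    1    2    3
  d   1    1    2    2
  f   2    1    2    3
  e   3    2    2    3
  d   4    3    3    2
  a   5    4    4    3
  f   6    5    5    4
Edit distance = dp[6][3] = 4

4
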